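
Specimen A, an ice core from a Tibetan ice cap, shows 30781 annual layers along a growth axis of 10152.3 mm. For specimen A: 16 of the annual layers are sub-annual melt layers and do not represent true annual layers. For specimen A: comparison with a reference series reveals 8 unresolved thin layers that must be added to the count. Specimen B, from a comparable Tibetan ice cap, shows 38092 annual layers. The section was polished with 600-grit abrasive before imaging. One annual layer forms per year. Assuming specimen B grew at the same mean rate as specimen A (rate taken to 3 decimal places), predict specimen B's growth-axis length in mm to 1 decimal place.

Specimen A: adjusted count: 30781 − 16 + 8 = 30773 annual layers.
A: 10152.3 mm over 30773 years gives 10152.3 / 30773 ≈ 0.330 mm per year.
For B, 0.330 mm/year × 38092 years = 12570.4 mm.

12570.4 mm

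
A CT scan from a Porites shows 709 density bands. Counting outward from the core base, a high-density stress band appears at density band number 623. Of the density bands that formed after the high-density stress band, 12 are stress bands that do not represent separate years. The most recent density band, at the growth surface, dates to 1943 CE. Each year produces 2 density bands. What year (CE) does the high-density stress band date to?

The high-density stress band sits at density band 623 from the core base, so 709 − 623 = 86 density bands formed after it.
Excluding 12 false density bands: 86 − 12 = 74.
With 2 density bands per year, 74 / 2 = 37 years.
The density band at the growth surface is 1943 CE, so the high-density stress band dates to 1943 − 37 = 1906 CE.

1906 CE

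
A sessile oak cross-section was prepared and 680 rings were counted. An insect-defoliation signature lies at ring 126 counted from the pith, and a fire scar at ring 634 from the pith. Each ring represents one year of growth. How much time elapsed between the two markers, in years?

Separation: 634 − 126 = 508 rings.
At one ring per year, 508 years elapsed between them.

508 yr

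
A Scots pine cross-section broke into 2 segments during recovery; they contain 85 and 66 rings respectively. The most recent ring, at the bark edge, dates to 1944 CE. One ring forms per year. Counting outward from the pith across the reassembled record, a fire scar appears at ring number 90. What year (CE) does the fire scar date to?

Total rings = 85 + 66 = 151.
The fire scar sits at ring 90 from the pith, so 151 − 90 = 61 rings formed after it.
1944 − 61 = 1883 CE.

1883 CE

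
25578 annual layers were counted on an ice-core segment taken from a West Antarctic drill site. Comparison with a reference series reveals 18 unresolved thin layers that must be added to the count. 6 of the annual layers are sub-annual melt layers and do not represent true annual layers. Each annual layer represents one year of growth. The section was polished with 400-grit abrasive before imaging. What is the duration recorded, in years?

True annual layer count = 25578 − 6 + 18 = 25590.
With a one-to-one annual layer periodicity this is 25590 years.

25590 years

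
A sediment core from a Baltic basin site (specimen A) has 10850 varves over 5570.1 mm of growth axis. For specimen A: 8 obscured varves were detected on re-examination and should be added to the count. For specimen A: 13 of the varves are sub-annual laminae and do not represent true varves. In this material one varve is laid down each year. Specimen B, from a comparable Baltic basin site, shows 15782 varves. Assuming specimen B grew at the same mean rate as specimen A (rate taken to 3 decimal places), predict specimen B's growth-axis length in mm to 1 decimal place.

8111.9 mm

Specimen A: true varve count = 10850 − 13 + 8 = 10845.
A: Mean rate = 5570.1 mm / 10845 years ≈ 0.514 mm/year.
B's length ≈ 0.514 × 15782 = 8111.9 mm.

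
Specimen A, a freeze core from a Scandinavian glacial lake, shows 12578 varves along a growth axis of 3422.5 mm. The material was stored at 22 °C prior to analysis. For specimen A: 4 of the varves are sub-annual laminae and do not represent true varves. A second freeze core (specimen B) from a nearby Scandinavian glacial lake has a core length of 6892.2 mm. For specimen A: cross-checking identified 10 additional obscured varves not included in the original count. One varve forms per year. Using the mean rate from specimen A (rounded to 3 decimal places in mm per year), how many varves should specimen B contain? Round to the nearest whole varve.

Specimen A: after corrections the count is 12578 − 4 + 10 = 12584 varves.
A: Mean rate = 3422.5 mm / 12584 years ≈ 0.272 mm per year.
For B, 6892.2 / 0.272 = 25338.97 years ≈ 25339 varves.

25339 varves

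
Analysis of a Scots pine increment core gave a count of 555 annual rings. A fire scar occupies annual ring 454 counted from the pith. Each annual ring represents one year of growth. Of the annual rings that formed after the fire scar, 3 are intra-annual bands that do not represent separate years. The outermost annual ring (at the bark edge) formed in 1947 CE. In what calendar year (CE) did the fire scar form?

The fire scar sits at annual ring 454 from the pith, so 555 − 454 = 101 annual rings formed after it.
101 − 3 false = 98 true annual rings after the fire scar.
Counting back 98 years from 1947 CE places the fire scar in 1947 − 98 = 1849 CE.

1849 CE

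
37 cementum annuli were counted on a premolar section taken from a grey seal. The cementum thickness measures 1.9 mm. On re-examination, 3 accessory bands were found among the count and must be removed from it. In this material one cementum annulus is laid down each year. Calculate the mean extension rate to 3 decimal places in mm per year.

After corrections the count is 37 − 3 = 34 cementum annuli.
Extension rate ≈ 1.9 / 34 = 0.056 mm per year.

0.056 mm per year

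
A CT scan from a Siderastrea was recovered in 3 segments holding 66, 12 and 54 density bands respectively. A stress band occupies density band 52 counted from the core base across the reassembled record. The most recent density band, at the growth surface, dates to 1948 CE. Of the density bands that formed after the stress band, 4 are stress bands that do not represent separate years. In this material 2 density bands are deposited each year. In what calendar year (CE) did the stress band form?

Total density bands = 66 + 12 + 54 = 132.
Between density band 52 and the growth surface there are 132 − 52 = 80 density bands.
80 − 4 false = 76 true density bands after the stress band.
With 2 density bands per year, 76 / 2 = 38 years.
The density band at the growth surface is 1948 CE, so the stress band dates to 1948 − 38 = 1910 CE.

1910 CE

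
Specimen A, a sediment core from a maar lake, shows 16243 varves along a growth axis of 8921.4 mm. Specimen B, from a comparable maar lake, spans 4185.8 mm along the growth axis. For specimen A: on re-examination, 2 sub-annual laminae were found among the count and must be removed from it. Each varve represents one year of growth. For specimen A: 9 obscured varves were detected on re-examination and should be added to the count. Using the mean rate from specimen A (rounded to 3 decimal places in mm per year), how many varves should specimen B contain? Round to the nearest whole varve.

Specimen A: correcting the raw count gives 16243 − 2 + 9 = 16250 true varves.
A: Mean rate = 8921.4 mm / 16250 years ≈ 0.549 mm/yr.
Specimen B: 4185.8 mm / 0.549 mm per year = 7624.41 years ≈ 7624 varves.

7624 varves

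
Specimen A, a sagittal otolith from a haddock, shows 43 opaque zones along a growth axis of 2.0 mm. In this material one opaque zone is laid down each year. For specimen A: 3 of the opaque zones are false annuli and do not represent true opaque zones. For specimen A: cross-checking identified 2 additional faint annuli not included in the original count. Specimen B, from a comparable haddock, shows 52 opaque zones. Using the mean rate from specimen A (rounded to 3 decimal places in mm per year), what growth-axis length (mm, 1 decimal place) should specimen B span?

Specimen A: correcting the raw count gives 43 − 3 + 2 = 42 true opaque zones.
A: Extension rate ≈ 2.0 / 42 = 0.048 mm/yr.
B's length ≈ 0.048 × 52 = 2.5 mm.

2.5 mm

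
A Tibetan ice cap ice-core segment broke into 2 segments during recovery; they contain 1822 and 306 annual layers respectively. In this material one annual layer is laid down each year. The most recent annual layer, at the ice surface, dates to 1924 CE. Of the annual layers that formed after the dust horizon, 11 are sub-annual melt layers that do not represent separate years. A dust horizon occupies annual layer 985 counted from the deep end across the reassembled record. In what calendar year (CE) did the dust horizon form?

792 CE

Total annual layers = 1822 + 306 = 2128.
2128 − 985 = 1143 annual layers lie beyond the dust horizon toward the ice surface.
Excluding 11 false annual layers: 1143 − 11 = 1132.
1924 − 1132 = 792 CE.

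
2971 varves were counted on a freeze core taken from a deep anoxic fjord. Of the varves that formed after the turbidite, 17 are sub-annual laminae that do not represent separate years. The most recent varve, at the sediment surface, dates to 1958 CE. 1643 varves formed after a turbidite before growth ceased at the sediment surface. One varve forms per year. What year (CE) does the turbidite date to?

332 CE

1643 varves post-date the turbidite.
Removing the 17 false varves leaves 1643 − 17 = 1626 true varves beyond the turbidite.
Counting back 1626 years from 1958 CE places the turbidite in 1958 − 1626 = 332 CE.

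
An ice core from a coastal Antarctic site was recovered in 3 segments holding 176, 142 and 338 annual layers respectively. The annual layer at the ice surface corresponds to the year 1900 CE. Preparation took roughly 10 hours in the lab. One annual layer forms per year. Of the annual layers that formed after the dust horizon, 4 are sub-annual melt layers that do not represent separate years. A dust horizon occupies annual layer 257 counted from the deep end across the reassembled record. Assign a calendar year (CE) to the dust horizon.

Total annual layers = 176 + 142 + 338 = 656.
Between annual layer 257 and the ice surface there are 656 − 257 = 399 annual layers.
399 − 4 false = 395 true annual layers after the dust horizon.
1900 − 395 = 1505 CE.

1505 CE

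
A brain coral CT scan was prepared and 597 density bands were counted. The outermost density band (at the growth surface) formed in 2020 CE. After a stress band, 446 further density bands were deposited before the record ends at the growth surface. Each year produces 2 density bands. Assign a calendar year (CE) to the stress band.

1797 CE

There are 446 density bands younger than the stress band.
Dividing by 2 density bands per year: 446 / 2 = 223 years.
The density band at the growth surface is 2020 CE, so the stress band dates to 2020 − 223 = 1797 CE.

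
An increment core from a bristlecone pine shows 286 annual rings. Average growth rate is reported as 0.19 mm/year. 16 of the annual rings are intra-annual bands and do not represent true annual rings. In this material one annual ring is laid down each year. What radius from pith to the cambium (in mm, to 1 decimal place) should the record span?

Correcting the raw count gives 286 − 16 = 270 true annual rings.
270 years at 0.19 mm/year gives 0.19 × 270 = 51.3 mm.

51.3 mm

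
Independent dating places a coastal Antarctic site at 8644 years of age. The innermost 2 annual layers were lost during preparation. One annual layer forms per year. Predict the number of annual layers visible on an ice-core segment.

8642 annual layers

One annual layer per year gives 8644 annual layers over 8644 years.
Less the 2 uncaptured annual layers: 8644 − 2 = 8642.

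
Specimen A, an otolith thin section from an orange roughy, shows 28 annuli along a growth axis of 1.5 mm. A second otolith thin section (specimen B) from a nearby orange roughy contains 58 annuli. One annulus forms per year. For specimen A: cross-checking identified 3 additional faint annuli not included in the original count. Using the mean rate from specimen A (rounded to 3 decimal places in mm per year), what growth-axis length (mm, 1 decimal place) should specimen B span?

Specimen A: after corrections the count is 28 + 3 = 31 annuli.
A: 1.5 mm over 31 years gives 1.5 / 31 ≈ 0.048 mm/year.
Length of B = 0.048 × 58 = 2.8 mm.

2.8 mm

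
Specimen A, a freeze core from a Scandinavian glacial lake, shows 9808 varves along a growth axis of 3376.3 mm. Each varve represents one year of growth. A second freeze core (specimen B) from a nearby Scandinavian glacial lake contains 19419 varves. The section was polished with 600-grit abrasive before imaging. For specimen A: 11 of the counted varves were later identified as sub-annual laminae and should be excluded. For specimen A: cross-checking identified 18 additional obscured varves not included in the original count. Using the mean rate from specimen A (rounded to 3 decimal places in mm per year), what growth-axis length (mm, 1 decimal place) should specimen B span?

6680.1 mm

Specimen A: true varve count = 9808 − 11 + 18 = 9815.
A: Extension rate ≈ 3376.3 / 9815 = 0.344 mm/yr.
B's length ≈ 0.344 × 19419 = 6680.1 mm.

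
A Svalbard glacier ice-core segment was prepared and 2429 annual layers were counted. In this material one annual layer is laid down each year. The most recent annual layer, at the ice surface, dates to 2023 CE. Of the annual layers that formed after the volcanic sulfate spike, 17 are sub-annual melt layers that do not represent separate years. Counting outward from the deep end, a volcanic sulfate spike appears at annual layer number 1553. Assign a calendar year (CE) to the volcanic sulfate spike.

1164 CE

The volcanic sulfate spike sits at annual layer 1553 from the deep end, so 2429 − 1553 = 876 annual layers formed after it.
Excluding 17 false annual layers: 876 − 17 = 859.
Counting back 859 years from 2023 CE places the volcanic sulfate spike in 2023 − 859 = 1164 CE.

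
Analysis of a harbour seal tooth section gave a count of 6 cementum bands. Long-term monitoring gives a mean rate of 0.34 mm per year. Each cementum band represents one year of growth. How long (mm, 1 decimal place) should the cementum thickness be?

The record spans 6 years at 0.34 mm per year.
Predicted length = 0.34 mm/year × 6 years = 2.0 mm.

2.0 mm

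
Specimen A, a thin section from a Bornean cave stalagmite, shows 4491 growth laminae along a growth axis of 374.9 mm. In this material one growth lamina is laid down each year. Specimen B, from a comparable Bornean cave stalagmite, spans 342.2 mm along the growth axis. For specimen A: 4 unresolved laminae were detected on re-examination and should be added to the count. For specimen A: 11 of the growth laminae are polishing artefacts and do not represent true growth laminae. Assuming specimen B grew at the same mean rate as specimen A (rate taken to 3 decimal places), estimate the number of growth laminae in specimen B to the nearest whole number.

Specimen A: after corrections the count is 4491 − 11 + 4 = 4484 growth laminae.
A: Extension rate ≈ 374.9 / 4484 = 0.084 mm/year.
Specimen B: 342.2 mm / 0.084 mm per year = 4073.81 years ≈ 4074 growth laminae.

4074 growth laminae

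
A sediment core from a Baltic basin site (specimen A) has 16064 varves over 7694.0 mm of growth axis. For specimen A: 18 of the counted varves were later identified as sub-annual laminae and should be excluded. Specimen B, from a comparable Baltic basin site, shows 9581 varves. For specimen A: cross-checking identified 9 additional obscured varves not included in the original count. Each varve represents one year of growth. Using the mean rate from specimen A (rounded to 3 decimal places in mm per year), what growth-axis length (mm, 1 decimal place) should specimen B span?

4589.3 mm

Specimen A: adjusted count: 16064 − 18 + 9 = 16055 varves.
A: Extension rate ≈ 7694.0 / 16055 = 0.479 mm per year.
B's length ≈ 0.479 × 9581 = 4589.3 mm.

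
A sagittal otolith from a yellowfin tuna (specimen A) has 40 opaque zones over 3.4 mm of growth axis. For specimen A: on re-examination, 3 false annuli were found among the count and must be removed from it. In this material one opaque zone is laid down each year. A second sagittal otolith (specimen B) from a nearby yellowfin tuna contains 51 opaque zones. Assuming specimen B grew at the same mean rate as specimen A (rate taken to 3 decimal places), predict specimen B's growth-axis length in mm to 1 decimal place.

Specimen A: true opaque zone count = 40 − 3 = 37.
A: Extension rate ≈ 3.4 / 37 = 0.092 mm/yr.
B's length ≈ 0.092 × 51 = 4.7 mm.

4.7 mm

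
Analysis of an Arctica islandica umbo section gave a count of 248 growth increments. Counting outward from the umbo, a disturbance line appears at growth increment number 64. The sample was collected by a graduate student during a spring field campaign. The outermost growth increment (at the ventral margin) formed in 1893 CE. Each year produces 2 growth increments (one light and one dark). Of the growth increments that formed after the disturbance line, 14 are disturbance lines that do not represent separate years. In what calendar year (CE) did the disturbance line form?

Between growth increment 64 and the ventral margin there are 248 − 64 = 184 growth increments.
184 − 14 false = 170 true growth increments after the disturbance line.
170 growth increments at 2 per year is 170 / 2 = 85 years.
1893 − 85 = 1808 CE.

1808 CE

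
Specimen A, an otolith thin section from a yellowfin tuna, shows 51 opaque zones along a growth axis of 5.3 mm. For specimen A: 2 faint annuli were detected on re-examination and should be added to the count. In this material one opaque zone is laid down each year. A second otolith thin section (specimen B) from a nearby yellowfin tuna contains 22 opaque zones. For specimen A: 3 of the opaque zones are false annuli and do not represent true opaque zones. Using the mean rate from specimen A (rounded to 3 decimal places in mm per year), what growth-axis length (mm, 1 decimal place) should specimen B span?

Specimen A: true opaque zone count = 51 − 3 + 2 = 50.
A: Mean rate = 5.3 mm / 50 years ≈ 0.106 mm per year.
For B, 0.106 mm/year × 22 years = 2.3 mm.

2.3 mm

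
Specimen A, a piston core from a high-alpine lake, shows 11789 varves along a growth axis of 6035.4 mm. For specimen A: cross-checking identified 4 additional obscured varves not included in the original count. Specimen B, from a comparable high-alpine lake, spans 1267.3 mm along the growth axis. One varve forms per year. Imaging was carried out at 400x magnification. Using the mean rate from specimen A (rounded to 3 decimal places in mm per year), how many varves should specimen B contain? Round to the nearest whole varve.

Specimen A: after corrections the count is 11789 + 4 = 11793 varves.
A: Extension rate ≈ 6035.4 / 11793 = 0.512 mm/year.
Specimen B: 1267.3 mm / 0.512 mm per year = 2475.20 years ≈ 2475 varves.

2475 varves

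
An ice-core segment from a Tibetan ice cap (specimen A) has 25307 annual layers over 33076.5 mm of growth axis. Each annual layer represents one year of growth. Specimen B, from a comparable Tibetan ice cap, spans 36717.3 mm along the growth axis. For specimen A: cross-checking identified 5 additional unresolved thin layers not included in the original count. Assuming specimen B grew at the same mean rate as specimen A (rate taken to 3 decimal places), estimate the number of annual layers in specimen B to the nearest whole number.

Specimen A: correcting the raw count gives 25307 + 5 = 25312 true annual layers.
A: Extension rate ≈ 33076.5 / 25312 = 1.307 mm/yr.
Specimen B: 36717.3 mm / 1.307 mm per year = 28092.81 years ≈ 28093 annual layers.

28093 annual layers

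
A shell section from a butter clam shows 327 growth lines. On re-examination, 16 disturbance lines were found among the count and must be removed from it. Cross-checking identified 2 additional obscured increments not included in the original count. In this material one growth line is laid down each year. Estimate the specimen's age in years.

Adjusted count: 327 − 16 + 2 = 313 growth lines.
With a one-to-one growth line periodicity this is 313 years.

313 years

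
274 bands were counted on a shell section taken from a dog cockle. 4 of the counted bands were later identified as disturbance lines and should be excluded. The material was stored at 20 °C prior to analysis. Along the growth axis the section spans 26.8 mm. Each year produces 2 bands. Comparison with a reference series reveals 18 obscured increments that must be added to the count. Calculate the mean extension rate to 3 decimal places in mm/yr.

True band count = 274 − 4 + 18 = 288.
With 2 bands per year, 288 / 2 = 144 years.
26.8 mm over 144 years gives 26.8 / 144 ≈ 0.186 mm/yr.

0.186 mm/yr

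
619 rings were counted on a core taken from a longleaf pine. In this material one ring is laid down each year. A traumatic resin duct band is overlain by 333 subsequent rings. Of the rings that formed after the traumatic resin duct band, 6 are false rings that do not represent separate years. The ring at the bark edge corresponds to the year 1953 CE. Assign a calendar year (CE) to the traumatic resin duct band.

There are 333 rings younger than the traumatic resin duct band.
333 − 6 false = 327 true rings after the traumatic resin duct band.
The ring at the bark edge is 1953 CE, so the traumatic resin duct band dates to 1953 − 327 = 1626 CE.

1626 CE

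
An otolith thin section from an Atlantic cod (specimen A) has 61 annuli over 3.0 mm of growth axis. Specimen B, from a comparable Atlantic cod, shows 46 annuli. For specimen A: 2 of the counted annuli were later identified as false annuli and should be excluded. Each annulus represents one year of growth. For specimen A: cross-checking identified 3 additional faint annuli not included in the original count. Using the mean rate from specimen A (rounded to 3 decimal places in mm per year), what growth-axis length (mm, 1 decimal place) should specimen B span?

Specimen A: correcting the raw count gives 61 − 2 + 3 = 62 true annuli.
A: 3.0 mm over 62 years gives 3.0 / 62 ≈ 0.048 mm/yr.
B's length ≈ 0.048 × 46 = 2.2 mm.

2.2 mm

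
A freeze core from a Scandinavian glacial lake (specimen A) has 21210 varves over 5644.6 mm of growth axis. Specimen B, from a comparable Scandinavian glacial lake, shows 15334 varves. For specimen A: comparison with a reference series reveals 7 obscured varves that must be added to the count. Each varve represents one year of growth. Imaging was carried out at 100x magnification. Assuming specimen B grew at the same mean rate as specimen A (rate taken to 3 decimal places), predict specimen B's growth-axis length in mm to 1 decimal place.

Specimen A: adjusted count: 21210 + 7 = 21217 varves.
A: Mean rate = 5644.6 mm / 21217 years ≈ 0.266 mm/year.
For B, 0.266 mm/year × 15334 years = 4078.8 mm.

4078.8 mm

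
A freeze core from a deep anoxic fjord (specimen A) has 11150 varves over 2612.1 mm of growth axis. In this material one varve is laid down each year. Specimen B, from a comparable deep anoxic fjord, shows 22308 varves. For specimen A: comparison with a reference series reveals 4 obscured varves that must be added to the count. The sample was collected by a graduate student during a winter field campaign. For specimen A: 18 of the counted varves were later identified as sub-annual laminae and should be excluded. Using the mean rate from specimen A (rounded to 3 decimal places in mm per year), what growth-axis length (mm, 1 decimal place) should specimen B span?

5242.4 mm

Specimen A: after corrections the count is 11150 − 18 + 4 = 11136 varves.
A: 2612.1 mm over 11136 years gives 2612.1 / 11136 ≈ 0.235 mm/yr.
B's length ≈ 0.235 × 22308 = 5242.4 mm.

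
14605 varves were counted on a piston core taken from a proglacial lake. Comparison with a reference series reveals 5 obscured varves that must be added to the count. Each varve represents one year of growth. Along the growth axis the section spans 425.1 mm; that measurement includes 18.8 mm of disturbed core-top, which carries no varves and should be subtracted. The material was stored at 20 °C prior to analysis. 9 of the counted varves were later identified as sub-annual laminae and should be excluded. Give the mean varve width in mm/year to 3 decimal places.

0.028 mm/year

Adjusted count: 14605 − 9 + 5 = 14601 varves.
Removing the 18.8 mm offcut leaves 425.1 − 18.8 = 406.3 mm.
Extension rate ≈ 406.3 / 14601 = 0.028 mm/year.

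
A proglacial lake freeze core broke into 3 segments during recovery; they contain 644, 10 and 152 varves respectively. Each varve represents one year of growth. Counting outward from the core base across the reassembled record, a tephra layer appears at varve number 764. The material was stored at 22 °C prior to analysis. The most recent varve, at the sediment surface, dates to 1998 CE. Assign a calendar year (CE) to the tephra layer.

1956 CE

Total varves = 644 + 10 + 152 = 806.
Between varve 764 and the sediment surface there are 806 − 764 = 42 varves.
1998 − 42 = 1956 CE.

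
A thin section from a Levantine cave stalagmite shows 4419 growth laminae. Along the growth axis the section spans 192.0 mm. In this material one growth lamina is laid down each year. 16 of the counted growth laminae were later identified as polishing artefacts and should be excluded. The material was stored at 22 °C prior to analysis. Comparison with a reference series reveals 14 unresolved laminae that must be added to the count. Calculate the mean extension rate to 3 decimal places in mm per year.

Adjusted count: 4419 − 16 + 14 = 4417 growth laminae.
192.0 mm over 4417 years gives 192.0 / 4417 ≈ 0.043 mm per year.

0.043 mm per year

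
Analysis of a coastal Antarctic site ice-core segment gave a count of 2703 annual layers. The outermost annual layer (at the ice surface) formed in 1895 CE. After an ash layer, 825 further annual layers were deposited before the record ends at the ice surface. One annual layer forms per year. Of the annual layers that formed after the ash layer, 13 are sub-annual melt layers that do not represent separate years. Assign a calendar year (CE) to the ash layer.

1083 CE

825 annual layers formed after the ash layer.
Removing the 13 false annual layers leaves 825 − 13 = 812 true annual layers beyond the ash layer.
Counting back 812 years from 1895 CE places the ash layer in 1895 − 812 = 1083 CE.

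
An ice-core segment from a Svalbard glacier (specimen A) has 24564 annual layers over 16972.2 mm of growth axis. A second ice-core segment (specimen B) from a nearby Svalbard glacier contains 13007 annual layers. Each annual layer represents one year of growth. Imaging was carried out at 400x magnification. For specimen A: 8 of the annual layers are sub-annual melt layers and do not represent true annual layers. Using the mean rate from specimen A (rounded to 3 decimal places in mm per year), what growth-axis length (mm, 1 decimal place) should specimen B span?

8987.8 mm

Specimen A: true annual layer count = 24564 − 8 = 24556.
A: Mean rate = 16972.2 mm / 24556 years ≈ 0.691 mm per year.
B's length ≈ 0.691 × 13007 = 8987.8 mm.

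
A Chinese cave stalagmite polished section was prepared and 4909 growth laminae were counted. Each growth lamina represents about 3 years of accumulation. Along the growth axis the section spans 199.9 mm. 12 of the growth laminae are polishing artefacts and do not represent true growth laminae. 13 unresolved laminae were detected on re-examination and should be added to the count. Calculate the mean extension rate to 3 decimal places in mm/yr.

0.014 mm/yr

Correcting the raw count gives 4909 − 12 + 13 = 4910 true growth laminae.
Multiplying by 3 years per growth lamina: 4910 × 3 = 14730 years.
Mean rate = 199.9 mm / 14730 years ≈ 0.014 mm/yr.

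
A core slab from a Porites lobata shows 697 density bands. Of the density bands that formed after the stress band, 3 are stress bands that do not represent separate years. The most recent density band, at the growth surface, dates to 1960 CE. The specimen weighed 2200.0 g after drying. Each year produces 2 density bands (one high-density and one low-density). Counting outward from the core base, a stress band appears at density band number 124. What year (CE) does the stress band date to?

697 − 124 = 573 density bands lie beyond the stress band toward the growth surface.
Excluding 3 false density bands: 573 − 3 = 570.
Dividing by 2 density bands per year: 570 / 2 = 285 years.
The density band at the growth surface is 1960 CE, so the stress band dates to 1960 − 285 = 1675 CE.

1675 CE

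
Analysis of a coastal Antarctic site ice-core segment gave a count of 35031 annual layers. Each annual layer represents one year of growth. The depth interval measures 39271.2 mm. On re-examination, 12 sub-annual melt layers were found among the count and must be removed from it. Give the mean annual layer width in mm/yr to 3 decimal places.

Correcting the raw count gives 35031 − 12 = 35019 true annual layers.
Extension rate ≈ 39271.2 / 35019 = 1.121 mm/yr.

1.121 mm/yr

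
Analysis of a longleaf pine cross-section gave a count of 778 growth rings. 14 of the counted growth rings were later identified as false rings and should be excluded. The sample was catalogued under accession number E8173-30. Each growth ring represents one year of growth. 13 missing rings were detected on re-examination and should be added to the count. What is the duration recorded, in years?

Correcting the raw count gives 778 − 14 + 13 = 777 true growth rings.
At one growth ring per year, that is 777 years.

777 years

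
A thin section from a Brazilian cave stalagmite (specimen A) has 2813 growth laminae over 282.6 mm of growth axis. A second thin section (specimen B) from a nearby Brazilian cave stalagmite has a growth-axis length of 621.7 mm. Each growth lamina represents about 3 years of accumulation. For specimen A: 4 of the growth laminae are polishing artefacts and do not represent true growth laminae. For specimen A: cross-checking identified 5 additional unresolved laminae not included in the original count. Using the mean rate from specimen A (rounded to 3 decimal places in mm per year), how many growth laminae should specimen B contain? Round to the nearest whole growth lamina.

6280 growth laminae

Specimen A: true growth lamina count = 2813 − 4 + 5 = 2814.
Specimen A: multiplying by 3 years per growth lamina: 2814 × 3 = 8442 years.
A: Extension rate ≈ 282.6 / 8442 = 0.033 mm/year.
Specimen B: 621.7 mm / 0.033 mm per year = 18839.39 years; at 3 years per growth lamina that is 18839.39 / 3 ≈ 6280 growth laminae.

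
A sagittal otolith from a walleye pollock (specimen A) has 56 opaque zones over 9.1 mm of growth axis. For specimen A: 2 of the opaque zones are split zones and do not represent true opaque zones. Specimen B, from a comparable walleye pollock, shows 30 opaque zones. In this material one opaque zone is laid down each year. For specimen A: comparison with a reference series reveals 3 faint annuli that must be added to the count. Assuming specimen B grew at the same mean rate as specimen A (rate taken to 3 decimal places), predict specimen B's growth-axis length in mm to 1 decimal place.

4.8 mm

Specimen A: after corrections the count is 56 − 2 + 3 = 57 opaque zones.
A: Extension rate ≈ 9.1 / 57 = 0.160 mm/yr.
B's length ≈ 0.160 × 30 = 4.8 mm.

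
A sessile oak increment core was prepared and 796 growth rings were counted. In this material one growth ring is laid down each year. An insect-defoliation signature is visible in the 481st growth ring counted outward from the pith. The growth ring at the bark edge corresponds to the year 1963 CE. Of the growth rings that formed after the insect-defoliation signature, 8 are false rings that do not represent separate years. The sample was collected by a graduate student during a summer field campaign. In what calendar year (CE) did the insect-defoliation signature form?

Between growth ring 481 and the bark edge there are 796 − 481 = 315 growth rings.
Removing the 8 false growth rings leaves 315 − 8 = 307 true growth rings beyond the insect-defoliation signature.
The growth ring at the bark edge is 1963 CE, so the insect-defoliation signature dates to 1963 − 307 = 1656 CE.

1656 CE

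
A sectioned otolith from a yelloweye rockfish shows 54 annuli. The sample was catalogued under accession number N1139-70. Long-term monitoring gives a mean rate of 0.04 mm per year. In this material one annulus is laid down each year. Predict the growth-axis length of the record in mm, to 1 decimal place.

2.2 mm

54 years of growth are recorded.
54 years at 0.04 mm/year gives 0.04 × 54 = 2.2 mm.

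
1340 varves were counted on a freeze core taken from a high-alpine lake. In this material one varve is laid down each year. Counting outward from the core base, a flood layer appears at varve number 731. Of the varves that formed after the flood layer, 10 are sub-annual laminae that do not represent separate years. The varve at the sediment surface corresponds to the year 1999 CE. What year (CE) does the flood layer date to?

1340 − 731 = 609 varves lie beyond the flood layer toward the sediment surface.
Removing the 10 false varves leaves 609 − 10 = 599 true varves beyond the flood layer.
1999 − 599 = 1400 CE.

1400 CE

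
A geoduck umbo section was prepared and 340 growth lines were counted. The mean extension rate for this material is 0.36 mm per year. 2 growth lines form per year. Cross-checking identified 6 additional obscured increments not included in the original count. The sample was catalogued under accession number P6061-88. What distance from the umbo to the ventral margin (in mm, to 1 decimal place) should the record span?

Correcting the raw count gives 340 + 6 = 346 true growth lines.
346 growth lines at 2 per year is 346 / 2 = 173 years.
Predicted length = 0.36 mm/year × 173 years = 62.3 mm.

62.3 mm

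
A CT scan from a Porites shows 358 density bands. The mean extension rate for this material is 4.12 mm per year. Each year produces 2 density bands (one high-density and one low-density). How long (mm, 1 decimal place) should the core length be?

737.5 mm

Dividing by 2 density bands per year: 358 / 2 = 179 years.
Length ≈ 4.12 × 179 = 737.5 mm.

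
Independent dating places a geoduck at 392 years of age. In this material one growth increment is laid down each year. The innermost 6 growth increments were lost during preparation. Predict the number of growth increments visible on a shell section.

386 growth increments

One growth increment per year gives 392 growth increments over 392 years.
Less the 6 uncaptured growth increments: 392 − 6 = 386.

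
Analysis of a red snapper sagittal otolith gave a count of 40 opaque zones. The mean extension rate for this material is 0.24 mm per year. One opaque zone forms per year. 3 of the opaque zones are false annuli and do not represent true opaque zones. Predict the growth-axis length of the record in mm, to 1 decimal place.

8.9 mm

Correcting the raw count gives 40 − 3 = 37 true opaque zones.
Predicted length = 0.24 mm/year × 37 years = 8.9 mm.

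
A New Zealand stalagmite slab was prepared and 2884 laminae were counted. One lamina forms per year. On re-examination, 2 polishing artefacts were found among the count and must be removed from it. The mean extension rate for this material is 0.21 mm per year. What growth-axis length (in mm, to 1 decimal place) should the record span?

True lamina count = 2884 − 2 = 2882.
Predicted length = 0.21 mm/year × 2882 years = 605.2 mm.

605.2 mm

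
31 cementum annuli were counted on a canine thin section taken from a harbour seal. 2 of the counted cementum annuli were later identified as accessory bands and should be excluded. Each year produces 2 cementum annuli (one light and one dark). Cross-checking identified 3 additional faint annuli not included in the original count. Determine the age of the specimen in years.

After corrections the count is 31 − 2 + 3 = 32 cementum annuli.
With 2 cementum annuli per year, 32 / 2 = 16 years.

16 years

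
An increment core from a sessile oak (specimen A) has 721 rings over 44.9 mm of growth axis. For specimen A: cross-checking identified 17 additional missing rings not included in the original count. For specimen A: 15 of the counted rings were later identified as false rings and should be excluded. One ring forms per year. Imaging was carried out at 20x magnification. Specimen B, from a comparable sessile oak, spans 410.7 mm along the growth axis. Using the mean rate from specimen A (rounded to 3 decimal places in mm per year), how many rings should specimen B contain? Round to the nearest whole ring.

Specimen A: correcting the raw count gives 721 − 15 + 17 = 723 true rings.
A: 44.9 mm over 723 years gives 44.9 / 723 ≈ 0.062 mm/yr.
For B, 410.7 / 0.062 = 6624.19 years ≈ 6624 rings.

6624 rings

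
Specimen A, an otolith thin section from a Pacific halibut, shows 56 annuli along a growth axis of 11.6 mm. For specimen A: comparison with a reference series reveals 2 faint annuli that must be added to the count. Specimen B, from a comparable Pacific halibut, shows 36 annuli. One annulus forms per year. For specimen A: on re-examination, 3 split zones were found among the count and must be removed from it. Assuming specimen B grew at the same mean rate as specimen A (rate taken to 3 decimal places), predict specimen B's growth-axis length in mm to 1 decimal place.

7.6 mm

Specimen A: after corrections the count is 56 − 3 + 2 = 55 annuli.
A: 11.6 mm over 55 years gives 11.6 / 55 ≈ 0.211 mm/yr.
For B, 0.211 mm/year × 36 years = 7.6 mm.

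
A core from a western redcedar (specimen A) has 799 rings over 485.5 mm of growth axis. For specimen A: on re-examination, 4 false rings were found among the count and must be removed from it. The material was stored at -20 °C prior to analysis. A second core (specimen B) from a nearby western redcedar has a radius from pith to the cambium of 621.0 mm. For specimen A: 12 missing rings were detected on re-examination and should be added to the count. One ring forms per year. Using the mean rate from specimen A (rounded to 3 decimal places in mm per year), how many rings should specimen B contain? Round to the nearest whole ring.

Specimen A: correcting the raw count gives 799 − 4 + 12 = 807 true rings.
A: Extension rate ≈ 485.5 / 807 = 0.602 mm/year.
For B, 621.0 / 0.602 = 1031.56 years ≈ 1032 rings.

1032 rings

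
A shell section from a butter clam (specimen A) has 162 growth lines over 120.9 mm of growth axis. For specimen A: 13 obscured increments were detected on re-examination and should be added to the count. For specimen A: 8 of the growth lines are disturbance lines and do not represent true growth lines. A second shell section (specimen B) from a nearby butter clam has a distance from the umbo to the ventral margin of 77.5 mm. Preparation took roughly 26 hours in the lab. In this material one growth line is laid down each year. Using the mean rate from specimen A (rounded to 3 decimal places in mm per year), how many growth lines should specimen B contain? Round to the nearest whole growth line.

Specimen A: after corrections the count is 162 − 8 + 13 = 167 growth lines.
A: 120.9 mm over 167 years gives 120.9 / 167 ≈ 0.724 mm/year.
B spans 77.5 / 0.724 = 107.04 years ≈ 107 growth lines.

107 growth lines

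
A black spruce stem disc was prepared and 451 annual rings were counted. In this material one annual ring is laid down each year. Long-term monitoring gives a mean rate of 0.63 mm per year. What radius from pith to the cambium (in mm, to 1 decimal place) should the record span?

The record spans 451 years at 0.63 mm per year.
451 years at 0.63 mm/year gives 0.63 × 451 = 284.1 mm.

284.1 mm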